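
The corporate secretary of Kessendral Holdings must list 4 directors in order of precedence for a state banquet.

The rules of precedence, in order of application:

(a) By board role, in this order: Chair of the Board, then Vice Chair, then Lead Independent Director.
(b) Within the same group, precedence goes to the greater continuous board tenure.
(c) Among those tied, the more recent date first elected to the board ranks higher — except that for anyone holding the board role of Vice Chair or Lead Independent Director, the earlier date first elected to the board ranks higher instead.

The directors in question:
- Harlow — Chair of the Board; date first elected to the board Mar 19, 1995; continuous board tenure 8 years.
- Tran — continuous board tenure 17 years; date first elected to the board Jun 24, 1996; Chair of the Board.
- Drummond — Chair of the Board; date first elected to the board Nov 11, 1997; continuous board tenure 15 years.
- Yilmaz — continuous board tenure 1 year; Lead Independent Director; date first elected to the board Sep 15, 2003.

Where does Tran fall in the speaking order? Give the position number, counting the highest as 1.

By board role: Tran, Drummond and Harlow (Chair of the Board); then Yilmaz (Lead Independent Director).
Among Tran, Drummond and Harlow, by continuous board tenure (higher first): Tran (17 years) before Drummond (15 years) before Harlow (8 years).
Order: Tran, Drummond, Harlow, Yilmaz. So position 1.

1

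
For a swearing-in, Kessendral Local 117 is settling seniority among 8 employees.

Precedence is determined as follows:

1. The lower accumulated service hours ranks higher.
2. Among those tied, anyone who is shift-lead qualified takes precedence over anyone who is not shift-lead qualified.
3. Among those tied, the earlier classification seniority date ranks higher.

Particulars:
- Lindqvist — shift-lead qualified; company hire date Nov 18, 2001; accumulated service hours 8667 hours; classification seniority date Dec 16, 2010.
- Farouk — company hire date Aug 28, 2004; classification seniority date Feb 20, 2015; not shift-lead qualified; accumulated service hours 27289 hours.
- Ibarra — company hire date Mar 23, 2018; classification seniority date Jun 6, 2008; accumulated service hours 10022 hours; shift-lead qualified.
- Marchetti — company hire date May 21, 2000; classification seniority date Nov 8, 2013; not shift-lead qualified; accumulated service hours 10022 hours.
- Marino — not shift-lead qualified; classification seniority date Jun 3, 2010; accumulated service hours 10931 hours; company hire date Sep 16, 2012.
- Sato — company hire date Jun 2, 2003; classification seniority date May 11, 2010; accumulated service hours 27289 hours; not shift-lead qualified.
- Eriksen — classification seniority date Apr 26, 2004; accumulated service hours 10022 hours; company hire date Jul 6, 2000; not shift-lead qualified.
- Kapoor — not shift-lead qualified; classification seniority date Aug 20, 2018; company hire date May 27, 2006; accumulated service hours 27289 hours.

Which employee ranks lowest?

Kapoor

By accumulated service hours (lower first): Lindqvist (8667 hours); then Ibarra, Eriksen and Marchetti (each 10022 hours); then Marino (10931 hours); then Sato, Farouk and Kapoor (each 27289 hours).
Among Ibarra, Eriksen and Marchetti, shift-lead qualified before not shift-lead qualified: Ibarra (shift-lead qualified) before Eriksen and Marchetti (not shift-lead qualified).
Among Eriksen and Marchetti, by classification seniority date (earlier first): Eriksen (Apr 26, 2004) before Marchetti (Nov 8, 2013).
Sato, Farouk and Kapoor are each not shift-lead qualified, so the next rule applies.
Among Sato, Farouk and Kapoor, by classification seniority date (earlier first): Sato (May 11, 2010) before Farouk (Feb 20, 2015) before Kapoor (Aug 20, 2018).
Order: Lindqvist, Ibarra, Eriksen, Marchetti, Marino, Sato, Farouk, Kapoor.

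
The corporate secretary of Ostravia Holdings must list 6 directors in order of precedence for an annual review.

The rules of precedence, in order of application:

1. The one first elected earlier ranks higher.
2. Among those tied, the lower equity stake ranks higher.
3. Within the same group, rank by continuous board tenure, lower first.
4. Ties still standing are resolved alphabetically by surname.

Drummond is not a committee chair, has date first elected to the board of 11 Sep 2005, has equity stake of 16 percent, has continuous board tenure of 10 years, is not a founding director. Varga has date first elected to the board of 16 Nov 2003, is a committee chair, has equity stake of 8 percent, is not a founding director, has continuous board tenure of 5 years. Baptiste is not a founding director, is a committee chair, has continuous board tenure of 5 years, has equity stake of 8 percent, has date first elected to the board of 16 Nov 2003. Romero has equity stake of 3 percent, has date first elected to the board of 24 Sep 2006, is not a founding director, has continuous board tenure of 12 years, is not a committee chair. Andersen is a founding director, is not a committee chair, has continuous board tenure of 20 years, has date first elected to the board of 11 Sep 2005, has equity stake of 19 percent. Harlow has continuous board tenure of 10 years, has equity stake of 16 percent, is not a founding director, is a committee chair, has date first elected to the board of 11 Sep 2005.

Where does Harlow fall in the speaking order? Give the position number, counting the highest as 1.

4

By date first elected to the board (earlier first): Baptiste and Varga (both 16 Nov 2003); then Drummond, Harlow and Andersen (each 11 Sep 2005); then Romero (24 Sep 2006).
Baptiste and Varga both have equity stake 8 percent, so the next rule applies.
Baptiste and Varga both have continuous board tenure 5 years, so the next rule applies.
Among Baptiste and Varga, alphabetically by surname: Baptiste before Varga.
Among Drummond, Harlow and Andersen, by equity stake (lower first): Drummond and Harlow (16 percent) before Andersen (19 percent).
Drummond and Harlow both have continuous board tenure 10 years, so the next rule applies.
Among Drummond and Harlow, alphabetically by surname: Drummond before Harlow.
Order: Baptiste, Varga, Drummond, Harlow, Andersen, Romero. So position 4.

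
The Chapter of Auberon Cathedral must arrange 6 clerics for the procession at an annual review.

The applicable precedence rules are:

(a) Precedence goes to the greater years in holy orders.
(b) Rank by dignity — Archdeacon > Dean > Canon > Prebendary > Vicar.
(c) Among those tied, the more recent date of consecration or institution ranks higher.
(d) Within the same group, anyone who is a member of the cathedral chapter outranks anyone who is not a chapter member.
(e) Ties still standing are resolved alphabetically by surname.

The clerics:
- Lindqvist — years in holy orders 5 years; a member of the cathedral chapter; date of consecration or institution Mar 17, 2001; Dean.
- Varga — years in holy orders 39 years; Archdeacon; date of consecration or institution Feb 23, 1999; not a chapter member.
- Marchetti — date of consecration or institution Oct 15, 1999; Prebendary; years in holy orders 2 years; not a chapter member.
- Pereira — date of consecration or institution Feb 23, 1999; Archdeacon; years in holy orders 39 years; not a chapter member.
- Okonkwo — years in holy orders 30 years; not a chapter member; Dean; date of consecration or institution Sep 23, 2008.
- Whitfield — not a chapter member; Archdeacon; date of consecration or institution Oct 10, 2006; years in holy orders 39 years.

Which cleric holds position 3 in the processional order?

Varga

By years in holy orders (higher first): Whitfield, Pereira and Varga (each 39 years); then Okonkwo (30 years); then Lindqvist (5 years); then Marchetti (2 years).
Whitfield, Pereira and Varga are each Archdeacon, so the next rule applies.
Among Whitfield, Pereira and Varga, by date of consecration or institution (later first): Whitfield (Oct 10, 2006) before Pereira and Varga (Feb 23, 1999).
Pereira and Varga are each not a chapter member, so the next rule applies.
Among Pereira and Varga, alphabetically by surname: Pereira before Varga.
Order: Whitfield, Pereira, Varga, Okonkwo, Lindqvist, Marchetti.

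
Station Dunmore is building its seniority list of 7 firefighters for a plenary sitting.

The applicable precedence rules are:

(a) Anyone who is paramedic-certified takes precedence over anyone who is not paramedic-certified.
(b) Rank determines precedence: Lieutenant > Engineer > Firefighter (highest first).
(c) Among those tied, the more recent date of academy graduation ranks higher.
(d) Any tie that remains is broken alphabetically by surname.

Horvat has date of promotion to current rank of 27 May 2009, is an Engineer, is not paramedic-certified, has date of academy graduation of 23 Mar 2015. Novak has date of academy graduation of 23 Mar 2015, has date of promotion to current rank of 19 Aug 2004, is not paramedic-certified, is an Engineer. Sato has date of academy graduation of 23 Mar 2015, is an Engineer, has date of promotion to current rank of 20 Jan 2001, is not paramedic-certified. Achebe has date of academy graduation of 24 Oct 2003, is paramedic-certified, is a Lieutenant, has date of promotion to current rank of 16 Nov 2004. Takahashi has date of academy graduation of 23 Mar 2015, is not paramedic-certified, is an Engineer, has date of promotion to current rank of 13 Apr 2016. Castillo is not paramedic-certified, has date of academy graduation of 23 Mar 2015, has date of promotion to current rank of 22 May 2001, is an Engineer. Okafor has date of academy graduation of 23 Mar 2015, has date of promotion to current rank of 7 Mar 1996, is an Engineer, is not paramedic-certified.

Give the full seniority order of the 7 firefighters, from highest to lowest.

By the first rule: Achebe (paramedic-certified); then Castillo, Horvat, Novak, Okafor, Sato and Takahashi (each not paramedic-certified).
Castillo, Horvat, Novak, Okafor, Sato and Takahashi are each Engineer, so the next rule applies.
Castillo, Horvat, Novak, Okafor, Sato and Takahashi all have date of academy graduation 23 Mar 2015, so the next rule applies.
Among Castillo, Horvat, Novak, Okafor, Sato and Takahashi, alphabetically by surname: Castillo before Horvat before Novak before Okafor before Sato before Takahashi.
Full order: Achebe, Castillo, Horvat, Novak, Okafor, Sato, Takahashi.

Achebe, Castillo, Horvat, Novak, Okafor, Sato, Takahashi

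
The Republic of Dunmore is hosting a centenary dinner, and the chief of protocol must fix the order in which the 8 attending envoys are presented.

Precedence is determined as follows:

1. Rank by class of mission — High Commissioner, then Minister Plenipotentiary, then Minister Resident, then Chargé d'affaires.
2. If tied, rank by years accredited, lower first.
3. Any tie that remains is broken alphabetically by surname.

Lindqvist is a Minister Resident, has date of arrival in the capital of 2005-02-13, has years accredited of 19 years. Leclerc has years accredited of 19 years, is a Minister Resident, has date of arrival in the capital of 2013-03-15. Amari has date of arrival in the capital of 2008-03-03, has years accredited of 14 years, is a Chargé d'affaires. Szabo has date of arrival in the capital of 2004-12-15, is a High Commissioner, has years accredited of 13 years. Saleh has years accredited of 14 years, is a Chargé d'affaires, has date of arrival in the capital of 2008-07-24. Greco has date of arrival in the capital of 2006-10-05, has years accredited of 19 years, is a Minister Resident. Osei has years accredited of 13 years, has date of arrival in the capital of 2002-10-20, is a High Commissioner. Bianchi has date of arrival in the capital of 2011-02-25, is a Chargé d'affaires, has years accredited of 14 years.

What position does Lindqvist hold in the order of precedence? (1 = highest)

By class of mission: Osei and Szabo (High Commissioner); then Greco, Leclerc and Lindqvist (Minister Resident); then Amari, Bianchi and Saleh (Chargé d'affaires).
Osei and Szabo both have years accredited 13 years, so the next rule applies.
Among Osei and Szabo, alphabetically by surname: Osei before Szabo.
Greco, Leclerc and Lindqvist all have years accredited 19 years, so the next rule applies.
Among Greco, Leclerc and Lindqvist, alphabetically by surname: Greco before Leclerc before Lindqvist.
Amari, Bianchi and Saleh all have years accredited 14 years, so the next rule applies.
Among Amari, Bianchi and Saleh, alphabetically by surname: Amari before Bianchi before Saleh.
Order: Osei, Szabo, Greco, Leclerc, Lindqvist, Amari, Bianchi, Saleh. So position 5.

5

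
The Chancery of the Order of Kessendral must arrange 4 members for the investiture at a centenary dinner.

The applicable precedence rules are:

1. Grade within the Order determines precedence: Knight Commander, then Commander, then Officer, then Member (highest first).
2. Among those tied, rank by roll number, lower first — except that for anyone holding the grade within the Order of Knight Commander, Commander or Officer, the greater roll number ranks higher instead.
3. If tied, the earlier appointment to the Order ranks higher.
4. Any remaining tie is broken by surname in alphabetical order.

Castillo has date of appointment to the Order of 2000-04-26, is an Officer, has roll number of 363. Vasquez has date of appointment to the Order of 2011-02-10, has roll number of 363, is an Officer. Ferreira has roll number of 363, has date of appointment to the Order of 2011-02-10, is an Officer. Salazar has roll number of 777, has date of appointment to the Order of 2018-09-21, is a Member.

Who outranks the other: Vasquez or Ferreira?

By grade within the Order: Castillo, Ferreira and Vasquez (Officer); then Salazar (Member).
Castillo, Ferreira and Vasquez all have roll number 363, so the next rule applies.
Among Castillo, Ferreira and Vasquez, by date of appointment to the Order (earlier first): Castillo (2000-04-26) before Ferreira and Vasquez (2011-02-10).
Among Ferreira and Vasquez, alphabetically by surname: Ferreira before Vasquez.
So Ferreira takes precedence.

Ferreira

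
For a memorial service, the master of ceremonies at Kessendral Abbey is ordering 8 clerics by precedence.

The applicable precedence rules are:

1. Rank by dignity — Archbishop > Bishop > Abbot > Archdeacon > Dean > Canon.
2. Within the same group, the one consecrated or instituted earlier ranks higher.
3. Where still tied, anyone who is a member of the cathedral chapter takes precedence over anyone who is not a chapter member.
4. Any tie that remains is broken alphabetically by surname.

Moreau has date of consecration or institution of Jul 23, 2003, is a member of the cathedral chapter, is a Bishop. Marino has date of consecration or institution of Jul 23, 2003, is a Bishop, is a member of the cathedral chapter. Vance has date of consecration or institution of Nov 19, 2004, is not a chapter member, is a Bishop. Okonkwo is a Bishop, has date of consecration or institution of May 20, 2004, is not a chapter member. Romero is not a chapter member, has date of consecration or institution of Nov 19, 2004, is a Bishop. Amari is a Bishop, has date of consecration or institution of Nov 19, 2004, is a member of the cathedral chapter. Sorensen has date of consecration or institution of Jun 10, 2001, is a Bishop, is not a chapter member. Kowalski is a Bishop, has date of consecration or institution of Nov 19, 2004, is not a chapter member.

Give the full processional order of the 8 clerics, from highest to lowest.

Sorensen, Marino, Moreau, Okonkwo, Amari, Kowalski, Romero, Vance

By dignity: Sorensen, Marino, Moreau, Okonkwo, Amari, Kowalski, Romero and Vance (Bishop).
Among Sorensen, Marino, Moreau, Okonkwo, Amari, Kowalski, Romero and Vance, by date of consecration or institution (earlier first): Sorensen (Jun 10, 2001) before Marino and Moreau (Jul 23, 2003) before Okonkwo (May 20, 2004) before Amari, Kowalski, Romero and Vance (Nov 19, 2004).
Marino and Moreau are each a member of the cathedral chapter, so the next rule applies.
Among Marino and Moreau, alphabetically by surname: Marino before Moreau.
Among Amari, Kowalski, Romero and Vance, a member of the cathedral chapter before not a chapter member: Amari (a member of the cathedral chapter) before Kowalski, Romero and Vance (not a chapter member).
Among Kowalski, Romero and Vance, alphabetically by surname: Kowalski before Romero before Vance.
Full order: Sorensen, Marino, Moreau, Okonkwo, Amari, Kowalski, Romero, Vance.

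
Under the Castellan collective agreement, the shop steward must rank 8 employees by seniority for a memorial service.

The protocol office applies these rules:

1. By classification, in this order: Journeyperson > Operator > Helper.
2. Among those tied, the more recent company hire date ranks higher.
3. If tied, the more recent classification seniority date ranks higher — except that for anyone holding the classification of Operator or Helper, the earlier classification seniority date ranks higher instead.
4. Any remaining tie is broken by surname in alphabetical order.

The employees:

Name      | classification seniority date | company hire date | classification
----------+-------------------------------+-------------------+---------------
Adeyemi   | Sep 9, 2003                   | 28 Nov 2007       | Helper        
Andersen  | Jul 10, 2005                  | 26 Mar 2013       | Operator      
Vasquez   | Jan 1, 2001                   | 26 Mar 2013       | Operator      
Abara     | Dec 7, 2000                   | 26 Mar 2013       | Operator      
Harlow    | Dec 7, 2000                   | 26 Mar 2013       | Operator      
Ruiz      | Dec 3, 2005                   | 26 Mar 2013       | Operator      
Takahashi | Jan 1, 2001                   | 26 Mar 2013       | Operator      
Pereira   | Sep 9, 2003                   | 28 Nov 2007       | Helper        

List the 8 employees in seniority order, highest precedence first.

Abara, Harlow, Takahashi, Vasquez, Andersen, Ruiz, Adeyemi, Pereira

By classification: Abara, Harlow, Takahashi, Vasquez, Andersen and Ruiz (Operator); then Adeyemi and Pereira (Helper).
Abara, Harlow, Takahashi, Vasquez, Andersen and Ruiz all have company hire date 26 Mar 2013, so the next rule applies.
Among Abara, Harlow, Takahashi, Vasquez, Andersen and Ruiz, by classification seniority date (earlier first) (reversed rule for this group): Abara and Harlow (Dec 7, 2000) before Takahashi and Vasquez (Jan 1, 2001) before Andersen (Jul 10, 2005) before Ruiz (Dec 3, 2005).
Among Abara and Harlow, alphabetically by surname: Abara before Harlow.
Among Takahashi and Vasquez, alphabetically by surname: Takahashi before Vasquez.
Adeyemi and Pereira both have company hire date 28 Nov 2007, so the next rule applies.
Adeyemi and Pereira both have classification seniority date Sep 9, 2003, so the next rule applies.
Among Adeyemi and Pereira, alphabetically by surname: Adeyemi before Pereira.
Full order: Abara, Harlow, Takahashi, Vasquez, Andersen, Ruiz, Adeyemi, Pereira.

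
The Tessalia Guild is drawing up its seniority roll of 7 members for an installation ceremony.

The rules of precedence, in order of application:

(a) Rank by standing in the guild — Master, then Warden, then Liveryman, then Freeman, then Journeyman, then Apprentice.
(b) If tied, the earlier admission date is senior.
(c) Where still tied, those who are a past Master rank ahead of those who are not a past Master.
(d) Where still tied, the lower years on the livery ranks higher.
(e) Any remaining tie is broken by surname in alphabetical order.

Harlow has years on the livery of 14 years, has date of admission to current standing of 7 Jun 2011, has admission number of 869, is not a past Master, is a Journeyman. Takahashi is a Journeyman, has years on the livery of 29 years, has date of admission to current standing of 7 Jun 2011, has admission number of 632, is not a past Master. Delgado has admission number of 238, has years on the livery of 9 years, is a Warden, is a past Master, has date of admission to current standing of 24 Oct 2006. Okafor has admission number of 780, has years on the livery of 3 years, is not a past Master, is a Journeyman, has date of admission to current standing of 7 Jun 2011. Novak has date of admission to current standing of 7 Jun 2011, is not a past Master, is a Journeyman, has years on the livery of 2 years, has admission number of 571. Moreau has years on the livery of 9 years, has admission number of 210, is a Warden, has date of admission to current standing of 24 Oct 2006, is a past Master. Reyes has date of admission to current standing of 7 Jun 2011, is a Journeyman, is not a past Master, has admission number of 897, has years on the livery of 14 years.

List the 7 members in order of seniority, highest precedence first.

Delgado, Moreau, Novak, Okafor, Harlow, Reyes, Takahashi

By standing in the guild: Delgado and Moreau (Warden); then Novak, Okafor, Harlow, Reyes and Takahashi (Journeyman).
Delgado and Moreau both have date of admission to current standing 24 Oct 2006, so the next rule applies.
Delgado and Moreau are each a past Master, so the next rule applies.
Delgado and Moreau both have years on the livery 9 years, so the next rule applies.
Among Delgado and Moreau, alphabetically by surname: Delgado before Moreau.
Novak, Okafor, Harlow, Reyes and Takahashi all have date of admission to current standing 7 Jun 2011, so the next rule applies.
Novak, Okafor, Harlow, Reyes and Takahashi are each not a past Master, so the next rule applies.
Among Novak, Okafor, Harlow, Reyes and Takahashi, by years on the livery (lower first): Novak (2 years) before Okafor (3 years) before Harlow and Reyes (14 years) before Takahashi (29 years).
Among Harlow and Reyes, alphabetically by surname: Harlow before Reyes.
Full order: Delgado, Moreau, Novak, Okafor, Harlow, Reyes, Takahashi.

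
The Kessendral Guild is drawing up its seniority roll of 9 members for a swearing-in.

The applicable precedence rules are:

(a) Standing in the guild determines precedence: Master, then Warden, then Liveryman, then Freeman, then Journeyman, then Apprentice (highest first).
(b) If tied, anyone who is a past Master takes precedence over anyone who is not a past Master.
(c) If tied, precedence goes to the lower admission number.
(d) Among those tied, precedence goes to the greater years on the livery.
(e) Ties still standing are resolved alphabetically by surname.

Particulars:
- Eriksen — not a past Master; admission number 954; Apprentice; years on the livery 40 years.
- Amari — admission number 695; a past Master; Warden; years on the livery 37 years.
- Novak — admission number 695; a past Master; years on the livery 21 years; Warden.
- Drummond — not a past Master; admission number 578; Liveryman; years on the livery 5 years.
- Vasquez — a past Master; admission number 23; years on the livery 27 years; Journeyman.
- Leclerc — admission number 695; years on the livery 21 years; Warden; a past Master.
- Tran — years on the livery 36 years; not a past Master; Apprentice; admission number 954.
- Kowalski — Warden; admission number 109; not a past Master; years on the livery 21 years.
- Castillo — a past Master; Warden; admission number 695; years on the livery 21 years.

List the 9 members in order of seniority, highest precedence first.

Amari, Castillo, Leclerc, Novak, Kowalski, Drummond, Vasquez, Eriksen, Tran

By standing in the guild: Amari, Castillo, Leclerc, Novak and Kowalski (Warden); then Drummond (Liveryman); then Vasquez (Journeyman); then Eriksen and Tran (Apprentice).
Among Amari, Castillo, Leclerc, Novak and Kowalski, a past Master before not a past Master: Amari, Castillo, Leclerc and Novak (a past Master) before Kowalski (not a past Master).
Amari, Castillo, Leclerc and Novak all have admission number 695, so the next rule applies.
Among Amari, Castillo, Leclerc and Novak, by years on the livery (higher first): Amari (37 years) before Castillo, Leclerc and Novak (21 years).
Among Castillo, Leclerc and Novak, alphabetically by surname: Castillo before Leclerc before Novak.
Eriksen and Tran are each not a past Master, so the next rule applies.
Eriksen and Tran both have admission number 954, so the next rule applies.
Among Eriksen and Tran, by years on the livery (higher first): Eriksen (40 years) before Tran (36 years).
Full order: Amari, Castillo, Leclerc, Novak, Kowalski, Drummond, Vasquez, Eriksen, Tran.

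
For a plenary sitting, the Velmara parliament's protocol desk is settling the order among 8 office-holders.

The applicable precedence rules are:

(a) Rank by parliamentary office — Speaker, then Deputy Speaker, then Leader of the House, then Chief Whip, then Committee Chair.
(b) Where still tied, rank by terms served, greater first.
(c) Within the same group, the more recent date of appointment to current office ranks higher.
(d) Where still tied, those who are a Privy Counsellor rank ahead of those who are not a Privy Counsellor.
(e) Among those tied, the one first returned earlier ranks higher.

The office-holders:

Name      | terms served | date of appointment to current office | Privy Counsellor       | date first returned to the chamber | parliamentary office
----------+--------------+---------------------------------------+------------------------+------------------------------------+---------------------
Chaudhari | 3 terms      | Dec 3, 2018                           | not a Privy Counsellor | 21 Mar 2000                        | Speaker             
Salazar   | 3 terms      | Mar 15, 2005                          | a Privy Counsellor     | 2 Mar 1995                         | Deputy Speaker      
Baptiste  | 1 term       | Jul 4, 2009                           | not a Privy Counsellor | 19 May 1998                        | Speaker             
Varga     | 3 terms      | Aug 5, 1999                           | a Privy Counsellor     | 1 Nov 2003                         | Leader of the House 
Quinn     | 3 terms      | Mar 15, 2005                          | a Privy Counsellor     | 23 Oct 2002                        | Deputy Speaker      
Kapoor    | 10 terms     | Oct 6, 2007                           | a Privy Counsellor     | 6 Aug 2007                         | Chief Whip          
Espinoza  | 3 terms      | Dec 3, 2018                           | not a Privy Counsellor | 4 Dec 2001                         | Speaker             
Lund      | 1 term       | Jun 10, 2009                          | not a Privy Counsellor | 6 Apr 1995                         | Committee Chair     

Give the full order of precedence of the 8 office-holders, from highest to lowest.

By parliamentary office: Chaudhari, Espinoza and Baptiste (Speaker); then Salazar and Quinn (Deputy Speaker); then Varga (Leader of the House); then Kapoor (Chief Whip); then Lund (Committee Chair).
Among Chaudhari, Espinoza and Baptiste, by terms served (higher first): Chaudhari and Espinoza (3 terms) before Baptiste (1 term).
Chaudhari and Espinoza both have date of appointment to current office Dec 3, 2018, so the next rule applies.
Chaudhari and Espinoza are each not a Privy Counsellor, so the next rule applies.
Among Chaudhari and Espinoza, by date first returned to the chamber (earlier first): Chaudhari (21 Mar 2000) before Espinoza (4 Dec 2001).
Salazar and Quinn both have terms served 3 terms, so the next rule applies.
Salazar and Quinn both have date of appointment to current office Mar 15, 2005, so the next rule applies.
Salazar and Quinn are each a Privy Counsellor, so the next rule applies.
Among Salazar and Quinn, by date first returned to the chamber (earlier first): Salazar (2 Mar 1995) before Quinn (23 Oct 2002).
Full order: Chaudhari, Espinoza, Baptiste, Salazar, Quinn, Varga, Kapoor, Lund.

Chaudhari, Espinoza, Baptiste, Salazar, Quinn, Varga, Kapoor, Lund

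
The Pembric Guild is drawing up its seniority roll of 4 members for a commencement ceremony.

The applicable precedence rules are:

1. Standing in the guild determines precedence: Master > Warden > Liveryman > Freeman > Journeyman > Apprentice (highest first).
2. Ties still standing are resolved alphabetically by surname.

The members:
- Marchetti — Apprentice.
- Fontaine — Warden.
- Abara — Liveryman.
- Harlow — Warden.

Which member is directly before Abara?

By standing in the guild: Fontaine and Harlow (Warden); then Abara (Liveryman); then Marchetti (Apprentice).
Among Fontaine and Harlow, alphabetically by surname: Fontaine before Harlow.
Order: Fontaine, Harlow, Abara, Marchetti.

Harlow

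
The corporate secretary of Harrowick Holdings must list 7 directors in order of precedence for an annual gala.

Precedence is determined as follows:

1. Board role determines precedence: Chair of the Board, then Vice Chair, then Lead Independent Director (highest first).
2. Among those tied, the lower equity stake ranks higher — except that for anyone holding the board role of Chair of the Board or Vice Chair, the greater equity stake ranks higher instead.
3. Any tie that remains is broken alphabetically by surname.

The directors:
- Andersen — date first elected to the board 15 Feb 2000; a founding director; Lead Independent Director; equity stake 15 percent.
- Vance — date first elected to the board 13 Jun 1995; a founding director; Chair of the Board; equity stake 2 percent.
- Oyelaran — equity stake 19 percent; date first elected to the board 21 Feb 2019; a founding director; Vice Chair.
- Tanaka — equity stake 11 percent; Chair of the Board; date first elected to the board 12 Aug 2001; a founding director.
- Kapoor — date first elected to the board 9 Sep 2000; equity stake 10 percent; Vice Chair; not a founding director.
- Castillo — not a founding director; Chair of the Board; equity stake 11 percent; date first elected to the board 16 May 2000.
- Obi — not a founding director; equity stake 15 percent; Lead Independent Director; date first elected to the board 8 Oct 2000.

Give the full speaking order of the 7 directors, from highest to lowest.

By board role: Castillo, Tanaka and Vance (Chair of the Board); then Oyelaran and Kapoor (Vice Chair); then Andersen and Obi (Lead Independent Director).
Among Castillo, Tanaka and Vance, by equity stake (higher first) (reversed rule for this group): Castillo and Tanaka (11 percent) before Vance (2 percent).
Among Castillo and Tanaka, alphabetically by surname: Castillo before Tanaka.
Among Oyelaran and Kapoor, by equity stake (higher first) (reversed rule for this group): Oyelaran (19 percent) before Kapoor (10 percent).
Andersen and Obi both have equity stake 15 percent, so the next rule applies.
Among Andersen and Obi, alphabetically by surname: Andersen before Obi.
Full order: Castillo, Tanaka, Vance, Oyelaran, Kapoor, Andersen, Obi.

Castillo, Tanaka, Vance, Oyelaran, Kapoor, Andersen, Obi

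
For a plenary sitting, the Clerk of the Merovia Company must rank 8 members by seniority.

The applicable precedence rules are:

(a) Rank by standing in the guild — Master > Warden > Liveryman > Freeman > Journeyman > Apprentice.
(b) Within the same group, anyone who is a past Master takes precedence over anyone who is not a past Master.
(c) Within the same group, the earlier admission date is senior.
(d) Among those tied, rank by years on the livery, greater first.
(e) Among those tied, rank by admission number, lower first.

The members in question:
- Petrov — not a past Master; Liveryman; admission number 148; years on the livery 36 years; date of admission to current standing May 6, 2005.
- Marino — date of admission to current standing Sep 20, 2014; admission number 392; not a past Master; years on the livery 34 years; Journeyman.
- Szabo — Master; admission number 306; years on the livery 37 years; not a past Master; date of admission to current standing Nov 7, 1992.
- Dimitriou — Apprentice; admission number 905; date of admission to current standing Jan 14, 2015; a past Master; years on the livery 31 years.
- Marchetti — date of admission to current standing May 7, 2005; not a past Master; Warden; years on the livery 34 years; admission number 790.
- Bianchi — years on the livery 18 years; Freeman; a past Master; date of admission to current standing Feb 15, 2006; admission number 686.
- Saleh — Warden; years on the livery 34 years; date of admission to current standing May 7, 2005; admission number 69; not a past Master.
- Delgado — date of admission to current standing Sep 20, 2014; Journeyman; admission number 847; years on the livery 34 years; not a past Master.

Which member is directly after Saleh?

By standing in the guild: Szabo (Master); then Saleh and Marchetti (Warden); then Petrov (Liveryman); then Bianchi (Freeman); then Marino and Delgado (Journeyman); then Dimitriou (Apprentice).
Saleh and Marchetti are each not a past Master, so the next rule applies.
Saleh and Marchetti both have date of admission to current standing May 7, 2005, so the next rule applies.
Saleh and Marchetti both have years on the livery 34 years, so the next rule applies.
Among Saleh and Marchetti, by admission number (lower first): Saleh (69) before Marchetti (790).
Marino and Delgado are each not a past Master, so the next rule applies.
Marino and Delgado both have date of admission to current standing Sep 20, 2014, so the next rule applies.
Marino and Delgado both have years on the livery 34 years, so the next rule applies.
Among Marino and Delgado, by admission number (lower first): Marino (392) before Delgado (847).
Order: Szabo, Saleh, Marchetti, Petrov, Bianchi, Marino, Delgado, Dimitriou.

Marchetti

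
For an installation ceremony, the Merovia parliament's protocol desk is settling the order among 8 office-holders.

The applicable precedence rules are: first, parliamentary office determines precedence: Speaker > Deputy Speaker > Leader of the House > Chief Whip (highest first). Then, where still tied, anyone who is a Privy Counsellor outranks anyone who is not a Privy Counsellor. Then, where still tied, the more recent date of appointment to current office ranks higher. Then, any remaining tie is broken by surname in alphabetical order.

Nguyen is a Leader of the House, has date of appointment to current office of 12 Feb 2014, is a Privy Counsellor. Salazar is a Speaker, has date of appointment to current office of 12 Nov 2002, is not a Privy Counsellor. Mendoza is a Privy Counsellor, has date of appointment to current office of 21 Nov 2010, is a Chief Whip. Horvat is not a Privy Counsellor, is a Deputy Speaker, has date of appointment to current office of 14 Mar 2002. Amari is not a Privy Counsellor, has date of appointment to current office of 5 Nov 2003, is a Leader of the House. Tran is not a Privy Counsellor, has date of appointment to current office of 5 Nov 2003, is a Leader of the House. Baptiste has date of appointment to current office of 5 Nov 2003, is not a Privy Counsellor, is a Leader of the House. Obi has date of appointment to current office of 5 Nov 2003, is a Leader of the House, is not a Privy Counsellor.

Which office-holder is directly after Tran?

Mendoza

By parliamentary office: Salazar (Speaker); then Horvat (Deputy Speaker); then Nguyen, Amari, Baptiste, Obi and Tran (Leader of the House); then Mendoza (Chief Whip).
Among Nguyen, Amari, Baptiste, Obi and Tran, a Privy Counsellor before not a Privy Counsellor: Nguyen (a Privy Counsellor) before Amari, Baptiste, Obi and Tran (not a Privy Counsellor).
Amari, Baptiste, Obi and Tran all have date of appointment to current office 5 Nov 2003, so the next rule applies.
Among Amari, Baptiste, Obi and Tran, alphabetically by surname: Amari before Baptiste before Obi before Tran.
Order: Salazar, Horvat, Nguyen, Amari, Baptiste, Obi, Tran, Mendoza.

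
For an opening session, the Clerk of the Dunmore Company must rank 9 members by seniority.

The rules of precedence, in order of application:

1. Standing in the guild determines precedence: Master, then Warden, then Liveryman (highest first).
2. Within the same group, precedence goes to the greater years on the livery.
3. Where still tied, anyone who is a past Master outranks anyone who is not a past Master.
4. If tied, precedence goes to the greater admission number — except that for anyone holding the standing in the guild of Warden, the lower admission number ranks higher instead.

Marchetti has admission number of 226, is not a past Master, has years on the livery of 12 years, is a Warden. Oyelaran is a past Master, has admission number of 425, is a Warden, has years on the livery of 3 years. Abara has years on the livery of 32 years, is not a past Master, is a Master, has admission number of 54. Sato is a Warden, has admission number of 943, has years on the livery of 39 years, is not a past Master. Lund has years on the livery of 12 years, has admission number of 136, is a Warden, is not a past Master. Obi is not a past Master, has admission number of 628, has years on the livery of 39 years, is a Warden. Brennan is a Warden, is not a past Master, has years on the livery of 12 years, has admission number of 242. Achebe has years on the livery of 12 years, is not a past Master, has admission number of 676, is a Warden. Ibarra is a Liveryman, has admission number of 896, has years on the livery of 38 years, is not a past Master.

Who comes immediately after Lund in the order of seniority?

By standing in the guild: Abara (Master); then Obi, Sato, Lund, Marchetti, Brennan, Achebe and Oyelaran (Warden); then Ibarra (Liveryman).
Among Obi, Sato, Lund, Marchetti, Brennan, Achebe and Oyelaran, by years on the livery (higher first): Obi and Sato (39 years) before Lund, Marchetti, Brennan and Achebe (12 years) before Oyelaran (3 years).
Obi and Sato are each not a past Master, so the next rule applies.
Among Obi and Sato, by admission number (lower first) (reversed rule for this group): Obi (628) before Sato (943).
Lund, Marchetti, Brennan and Achebe are each not a past Master, so the next rule applies.
Among Lund, Marchetti, Brennan and Achebe, by admission number (lower first) (reversed rule for this group): Lund (136) before Marchetti (226) before Brennan (242) before Achebe (676).
Order: Abara, Obi, Sato, Lund, Marchetti, Brennan, Achebe, Oyelaran, Ibarra.

Marchetti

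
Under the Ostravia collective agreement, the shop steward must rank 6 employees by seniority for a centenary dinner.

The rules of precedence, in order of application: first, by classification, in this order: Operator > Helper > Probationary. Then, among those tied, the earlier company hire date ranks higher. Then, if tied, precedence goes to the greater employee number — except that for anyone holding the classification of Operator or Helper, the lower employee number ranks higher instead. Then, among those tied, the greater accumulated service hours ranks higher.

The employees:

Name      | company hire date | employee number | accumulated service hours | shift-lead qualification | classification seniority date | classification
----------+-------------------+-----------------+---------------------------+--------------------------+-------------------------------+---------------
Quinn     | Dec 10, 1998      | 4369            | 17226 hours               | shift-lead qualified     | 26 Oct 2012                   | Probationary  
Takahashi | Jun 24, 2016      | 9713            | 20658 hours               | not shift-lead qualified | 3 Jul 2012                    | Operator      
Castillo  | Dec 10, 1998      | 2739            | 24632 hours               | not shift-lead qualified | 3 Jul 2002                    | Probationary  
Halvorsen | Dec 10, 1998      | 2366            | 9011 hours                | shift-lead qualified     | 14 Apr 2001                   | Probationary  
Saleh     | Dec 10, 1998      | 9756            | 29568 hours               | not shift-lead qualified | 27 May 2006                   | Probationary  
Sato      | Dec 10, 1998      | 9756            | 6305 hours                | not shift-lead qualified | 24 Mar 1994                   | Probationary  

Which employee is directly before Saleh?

By classification: Takahashi (Operator); then Saleh, Sato, Quinn, Castillo and Halvorsen (Probationary).
Saleh, Sato, Quinn, Castillo and Halvorsen all have company hire date Dec 10, 1998, so the next rule applies.
Among Saleh, Sato, Quinn, Castillo and Halvorsen, by employee number (higher first): Saleh and Sato (9756) before Quinn (4369) before Castillo (2739) before Halvorsen (2366).
Among Saleh and Sato, by accumulated service hours (higher first): Saleh (29568 hours) before Sato (6305 hours).
Order: Takahashi, Saleh, Sato, Quinn, Castillo, Halvorsen.

Takahashi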